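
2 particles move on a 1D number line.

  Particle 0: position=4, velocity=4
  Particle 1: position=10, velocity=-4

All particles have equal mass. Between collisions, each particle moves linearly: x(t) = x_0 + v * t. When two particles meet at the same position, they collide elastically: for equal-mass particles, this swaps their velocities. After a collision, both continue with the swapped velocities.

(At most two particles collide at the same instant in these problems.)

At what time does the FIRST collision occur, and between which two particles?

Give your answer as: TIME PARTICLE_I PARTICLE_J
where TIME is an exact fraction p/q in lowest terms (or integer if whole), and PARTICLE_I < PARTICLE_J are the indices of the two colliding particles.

Pair (0,1): pos 4,10 vel 4,-4 -> gap=6, closing at 8/unit, collide at t=3/4
Earliest collision: t=3/4 between 0 and 1

Answer: 3/4 0 1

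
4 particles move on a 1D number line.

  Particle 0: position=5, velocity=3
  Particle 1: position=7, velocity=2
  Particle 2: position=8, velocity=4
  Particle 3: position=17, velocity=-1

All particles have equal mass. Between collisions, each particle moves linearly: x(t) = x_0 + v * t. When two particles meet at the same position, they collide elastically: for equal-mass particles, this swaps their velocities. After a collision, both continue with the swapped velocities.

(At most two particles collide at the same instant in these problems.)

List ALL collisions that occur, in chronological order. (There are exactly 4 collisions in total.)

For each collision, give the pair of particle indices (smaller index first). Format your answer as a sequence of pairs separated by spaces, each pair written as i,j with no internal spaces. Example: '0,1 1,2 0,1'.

Collision at t=9/5: particles 2 and 3 swap velocities; positions: p0=52/5 p1=53/5 p2=76/5 p3=76/5; velocities now: v0=3 v1=2 v2=-1 v3=4
Collision at t=2: particles 0 and 1 swap velocities; positions: p0=11 p1=11 p2=15 p3=16; velocities now: v0=2 v1=3 v2=-1 v3=4
Collision at t=3: particles 1 and 2 swap velocities; positions: p0=13 p1=14 p2=14 p3=20; velocities now: v0=2 v1=-1 v2=3 v3=4
Collision at t=10/3: particles 0 and 1 swap velocities; positions: p0=41/3 p1=41/3 p2=15 p3=64/3; velocities now: v0=-1 v1=2 v2=3 v3=4

Answer: 2,3 0,1 1,2 0,1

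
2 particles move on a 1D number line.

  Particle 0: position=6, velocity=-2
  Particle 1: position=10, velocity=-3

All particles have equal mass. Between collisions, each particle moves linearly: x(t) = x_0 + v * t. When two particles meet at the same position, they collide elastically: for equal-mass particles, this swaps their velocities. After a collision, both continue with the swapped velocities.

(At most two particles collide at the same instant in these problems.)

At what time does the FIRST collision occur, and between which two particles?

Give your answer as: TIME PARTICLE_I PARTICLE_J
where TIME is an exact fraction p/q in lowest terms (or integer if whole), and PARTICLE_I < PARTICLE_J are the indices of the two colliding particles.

Pair (0,1): pos 6,10 vel -2,-3 -> gap=4, closing at 1/unit, collide at t=4
Earliest collision: t=4 between 0 and 1

Answer: 4 0 1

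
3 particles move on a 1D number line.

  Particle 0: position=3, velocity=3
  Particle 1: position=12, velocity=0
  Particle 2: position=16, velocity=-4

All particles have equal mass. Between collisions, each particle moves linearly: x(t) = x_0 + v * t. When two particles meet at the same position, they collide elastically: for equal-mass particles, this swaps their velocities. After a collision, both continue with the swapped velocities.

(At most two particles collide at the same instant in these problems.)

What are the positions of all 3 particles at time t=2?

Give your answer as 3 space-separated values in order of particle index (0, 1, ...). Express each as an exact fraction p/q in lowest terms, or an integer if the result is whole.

Collision at t=1: particles 1 and 2 swap velocities; positions: p0=6 p1=12 p2=12; velocities now: v0=3 v1=-4 v2=0
Collision at t=13/7: particles 0 and 1 swap velocities; positions: p0=60/7 p1=60/7 p2=12; velocities now: v0=-4 v1=3 v2=0
Advance to t=2 (no further collisions before then); velocities: v0=-4 v1=3 v2=0; positions = 8 9 12

Answer: 8 9 12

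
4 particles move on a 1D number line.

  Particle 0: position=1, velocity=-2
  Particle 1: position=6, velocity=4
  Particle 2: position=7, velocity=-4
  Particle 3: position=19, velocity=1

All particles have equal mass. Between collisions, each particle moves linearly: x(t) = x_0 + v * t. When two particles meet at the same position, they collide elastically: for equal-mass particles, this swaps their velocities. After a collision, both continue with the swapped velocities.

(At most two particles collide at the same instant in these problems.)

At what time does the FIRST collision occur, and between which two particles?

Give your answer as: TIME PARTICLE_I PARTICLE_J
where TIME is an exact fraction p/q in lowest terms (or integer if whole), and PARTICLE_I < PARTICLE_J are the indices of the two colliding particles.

Answer: 1/8 1 2

Derivation:
Pair (0,1): pos 1,6 vel -2,4 -> not approaching (rel speed -6 <= 0)
Pair (1,2): pos 6,7 vel 4,-4 -> gap=1, closing at 8/unit, collide at t=1/8
Pair (2,3): pos 7,19 vel -4,1 -> not approaching (rel speed -5 <= 0)
Earliest collision: t=1/8 between 1 and 2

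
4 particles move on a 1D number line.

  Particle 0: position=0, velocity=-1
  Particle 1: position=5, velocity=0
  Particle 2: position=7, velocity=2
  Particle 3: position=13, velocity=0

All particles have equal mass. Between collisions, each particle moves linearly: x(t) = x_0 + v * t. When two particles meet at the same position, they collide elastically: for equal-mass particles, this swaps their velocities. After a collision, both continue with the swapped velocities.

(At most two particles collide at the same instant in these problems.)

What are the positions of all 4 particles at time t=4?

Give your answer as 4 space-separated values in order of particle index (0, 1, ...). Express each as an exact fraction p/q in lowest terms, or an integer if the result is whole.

Answer: -4 5 13 15

Derivation:
Collision at t=3: particles 2 and 3 swap velocities; positions: p0=-3 p1=5 p2=13 p3=13; velocities now: v0=-1 v1=0 v2=0 v3=2
Advance to t=4 (no further collisions before then); velocities: v0=-1 v1=0 v2=0 v3=2; positions = -4 5 13 15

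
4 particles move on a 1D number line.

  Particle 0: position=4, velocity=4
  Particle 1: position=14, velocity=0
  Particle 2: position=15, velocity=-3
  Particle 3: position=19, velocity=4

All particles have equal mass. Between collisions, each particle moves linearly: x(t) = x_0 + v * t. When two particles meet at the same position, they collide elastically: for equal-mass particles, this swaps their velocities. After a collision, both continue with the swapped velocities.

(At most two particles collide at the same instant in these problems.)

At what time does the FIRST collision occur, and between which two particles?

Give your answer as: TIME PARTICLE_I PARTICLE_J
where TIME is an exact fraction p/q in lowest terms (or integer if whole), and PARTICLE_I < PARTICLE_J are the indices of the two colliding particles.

Answer: 1/3 1 2

Derivation:
Pair (0,1): pos 4,14 vel 4,0 -> gap=10, closing at 4/unit, collide at t=5/2
Pair (1,2): pos 14,15 vel 0,-3 -> gap=1, closing at 3/unit, collide at t=1/3
Pair (2,3): pos 15,19 vel -3,4 -> not approaching (rel speed -7 <= 0)
Earliest collision: t=1/3 between 1 and 2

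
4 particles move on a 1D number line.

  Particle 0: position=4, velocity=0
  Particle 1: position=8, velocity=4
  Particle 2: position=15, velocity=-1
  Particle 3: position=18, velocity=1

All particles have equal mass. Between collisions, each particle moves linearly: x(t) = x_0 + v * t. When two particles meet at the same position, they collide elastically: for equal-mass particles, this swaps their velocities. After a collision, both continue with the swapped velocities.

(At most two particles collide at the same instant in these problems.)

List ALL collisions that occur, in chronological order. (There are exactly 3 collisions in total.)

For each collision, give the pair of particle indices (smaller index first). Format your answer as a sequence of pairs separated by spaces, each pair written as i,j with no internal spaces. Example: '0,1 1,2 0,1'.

Collision at t=7/5: particles 1 and 2 swap velocities; positions: p0=4 p1=68/5 p2=68/5 p3=97/5; velocities now: v0=0 v1=-1 v2=4 v3=1
Collision at t=10/3: particles 2 and 3 swap velocities; positions: p0=4 p1=35/3 p2=64/3 p3=64/3; velocities now: v0=0 v1=-1 v2=1 v3=4
Collision at t=11: particles 0 and 1 swap velocities; positions: p0=4 p1=4 p2=29 p3=52; velocities now: v0=-1 v1=0 v2=1 v3=4

Answer: 1,2 2,3 0,1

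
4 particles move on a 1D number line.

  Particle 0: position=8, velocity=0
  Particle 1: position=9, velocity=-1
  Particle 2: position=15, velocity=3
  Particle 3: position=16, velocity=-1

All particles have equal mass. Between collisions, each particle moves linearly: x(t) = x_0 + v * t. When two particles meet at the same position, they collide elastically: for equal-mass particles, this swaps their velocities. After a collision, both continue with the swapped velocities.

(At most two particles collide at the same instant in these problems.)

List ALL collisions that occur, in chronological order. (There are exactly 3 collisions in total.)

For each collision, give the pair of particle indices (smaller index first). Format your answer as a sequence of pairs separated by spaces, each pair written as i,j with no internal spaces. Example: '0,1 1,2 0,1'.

Collision at t=1/4: particles 2 and 3 swap velocities; positions: p0=8 p1=35/4 p2=63/4 p3=63/4; velocities now: v0=0 v1=-1 v2=-1 v3=3
Collision at t=1: particles 0 and 1 swap velocities; positions: p0=8 p1=8 p2=15 p3=18; velocities now: v0=-1 v1=0 v2=-1 v3=3
Collision at t=8: particles 1 and 2 swap velocities; positions: p0=1 p1=8 p2=8 p3=39; velocities now: v0=-1 v1=-1 v2=0 v3=3

Answer: 2,3 0,1 1,2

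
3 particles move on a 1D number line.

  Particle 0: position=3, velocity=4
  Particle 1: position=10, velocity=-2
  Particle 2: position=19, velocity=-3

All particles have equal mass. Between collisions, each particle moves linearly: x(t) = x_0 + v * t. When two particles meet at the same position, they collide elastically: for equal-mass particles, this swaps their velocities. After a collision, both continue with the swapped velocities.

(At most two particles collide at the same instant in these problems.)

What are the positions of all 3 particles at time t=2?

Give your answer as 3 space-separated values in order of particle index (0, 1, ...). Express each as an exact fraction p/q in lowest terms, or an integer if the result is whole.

Answer: 6 11 13

Derivation:
Collision at t=7/6: particles 0 and 1 swap velocities; positions: p0=23/3 p1=23/3 p2=31/2; velocities now: v0=-2 v1=4 v2=-3
Advance to t=2 (no further collisions before then); velocities: v0=-2 v1=4 v2=-3; positions = 6 11 13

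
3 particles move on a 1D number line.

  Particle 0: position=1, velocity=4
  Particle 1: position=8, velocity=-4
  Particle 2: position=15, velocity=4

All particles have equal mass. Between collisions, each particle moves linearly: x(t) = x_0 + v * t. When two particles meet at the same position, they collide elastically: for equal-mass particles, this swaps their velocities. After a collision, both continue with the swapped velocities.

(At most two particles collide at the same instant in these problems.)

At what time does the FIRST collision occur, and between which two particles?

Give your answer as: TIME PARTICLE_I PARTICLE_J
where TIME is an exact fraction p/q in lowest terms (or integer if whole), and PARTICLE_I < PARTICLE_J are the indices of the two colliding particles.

Answer: 7/8 0 1

Derivation:
Pair (0,1): pos 1,8 vel 4,-4 -> gap=7, closing at 8/unit, collide at t=7/8
Pair (1,2): pos 8,15 vel -4,4 -> not approaching (rel speed -8 <= 0)
Earliest collision: t=7/8 between 0 and 1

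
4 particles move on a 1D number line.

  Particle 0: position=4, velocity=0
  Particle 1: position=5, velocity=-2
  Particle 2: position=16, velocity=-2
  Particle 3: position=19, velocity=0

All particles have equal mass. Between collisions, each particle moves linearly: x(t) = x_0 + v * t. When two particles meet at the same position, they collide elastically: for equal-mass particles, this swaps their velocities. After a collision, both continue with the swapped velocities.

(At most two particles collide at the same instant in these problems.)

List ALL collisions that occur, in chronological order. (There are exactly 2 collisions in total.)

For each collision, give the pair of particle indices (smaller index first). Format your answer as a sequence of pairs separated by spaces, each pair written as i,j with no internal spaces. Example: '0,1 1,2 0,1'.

Answer: 0,1 1,2

Derivation:
Collision at t=1/2: particles 0 and 1 swap velocities; positions: p0=4 p1=4 p2=15 p3=19; velocities now: v0=-2 v1=0 v2=-2 v3=0
Collision at t=6: particles 1 and 2 swap velocities; positions: p0=-7 p1=4 p2=4 p3=19; velocities now: v0=-2 v1=-2 v2=0 v3=0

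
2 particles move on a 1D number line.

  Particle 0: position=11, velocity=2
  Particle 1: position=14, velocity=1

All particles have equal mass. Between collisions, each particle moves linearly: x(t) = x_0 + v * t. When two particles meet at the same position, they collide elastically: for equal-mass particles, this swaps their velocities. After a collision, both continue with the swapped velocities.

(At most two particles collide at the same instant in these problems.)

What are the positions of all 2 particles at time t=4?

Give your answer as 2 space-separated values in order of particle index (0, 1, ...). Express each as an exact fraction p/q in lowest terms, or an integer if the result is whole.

Answer: 18 19

Derivation:
Collision at t=3: particles 0 and 1 swap velocities; positions: p0=17 p1=17; velocities now: v0=1 v1=2
Advance to t=4 (no further collisions before then); velocities: v0=1 v1=2; positions = 18 19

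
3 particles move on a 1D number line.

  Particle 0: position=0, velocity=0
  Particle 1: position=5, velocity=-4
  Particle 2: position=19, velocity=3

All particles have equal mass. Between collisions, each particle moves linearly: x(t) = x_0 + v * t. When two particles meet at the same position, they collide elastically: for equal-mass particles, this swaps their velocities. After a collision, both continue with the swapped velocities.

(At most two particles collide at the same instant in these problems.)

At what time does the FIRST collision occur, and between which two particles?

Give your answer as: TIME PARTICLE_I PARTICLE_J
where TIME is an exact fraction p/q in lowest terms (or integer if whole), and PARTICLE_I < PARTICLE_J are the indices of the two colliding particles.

Answer: 5/4 0 1

Derivation:
Pair (0,1): pos 0,5 vel 0,-4 -> gap=5, closing at 4/unit, collide at t=5/4
Pair (1,2): pos 5,19 vel -4,3 -> not approaching (rel speed -7 <= 0)
Earliest collision: t=5/4 between 0 and 1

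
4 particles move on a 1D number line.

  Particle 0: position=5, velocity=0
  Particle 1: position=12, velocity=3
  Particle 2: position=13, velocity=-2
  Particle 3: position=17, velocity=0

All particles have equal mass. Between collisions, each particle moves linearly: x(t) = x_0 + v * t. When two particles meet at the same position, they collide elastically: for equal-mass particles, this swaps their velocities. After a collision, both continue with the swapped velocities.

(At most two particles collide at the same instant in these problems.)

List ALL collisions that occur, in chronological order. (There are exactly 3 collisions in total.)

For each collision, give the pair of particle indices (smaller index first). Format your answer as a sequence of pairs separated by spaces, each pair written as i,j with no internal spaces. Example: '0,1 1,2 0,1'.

Answer: 1,2 2,3 0,1

Derivation:
Collision at t=1/5: particles 1 and 2 swap velocities; positions: p0=5 p1=63/5 p2=63/5 p3=17; velocities now: v0=0 v1=-2 v2=3 v3=0
Collision at t=5/3: particles 2 and 3 swap velocities; positions: p0=5 p1=29/3 p2=17 p3=17; velocities now: v0=0 v1=-2 v2=0 v3=3
Collision at t=4: particles 0 and 1 swap velocities; positions: p0=5 p1=5 p2=17 p3=24; velocities now: v0=-2 v1=0 v2=0 v3=3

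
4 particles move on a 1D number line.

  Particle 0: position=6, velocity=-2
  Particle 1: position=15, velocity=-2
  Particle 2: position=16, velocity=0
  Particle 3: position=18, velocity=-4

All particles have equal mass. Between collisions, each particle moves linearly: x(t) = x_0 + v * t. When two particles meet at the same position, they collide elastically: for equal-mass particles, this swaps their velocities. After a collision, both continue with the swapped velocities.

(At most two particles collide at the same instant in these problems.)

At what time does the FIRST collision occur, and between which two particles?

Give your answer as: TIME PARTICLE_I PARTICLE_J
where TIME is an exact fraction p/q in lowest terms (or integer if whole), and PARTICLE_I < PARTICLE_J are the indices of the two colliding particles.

Answer: 1/2 2 3

Derivation:
Pair (0,1): pos 6,15 vel -2,-2 -> not approaching (rel speed 0 <= 0)
Pair (1,2): pos 15,16 vel -2,0 -> not approaching (rel speed -2 <= 0)
Pair (2,3): pos 16,18 vel 0,-4 -> gap=2, closing at 4/unit, collide at t=1/2
Earliest collision: t=1/2 between 2 and 3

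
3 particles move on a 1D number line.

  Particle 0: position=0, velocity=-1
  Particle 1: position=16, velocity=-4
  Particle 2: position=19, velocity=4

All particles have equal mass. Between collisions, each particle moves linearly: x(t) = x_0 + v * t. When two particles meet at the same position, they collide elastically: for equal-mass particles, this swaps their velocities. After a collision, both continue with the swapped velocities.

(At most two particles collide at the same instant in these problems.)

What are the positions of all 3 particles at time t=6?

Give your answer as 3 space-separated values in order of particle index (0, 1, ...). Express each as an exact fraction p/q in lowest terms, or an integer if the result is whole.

Collision at t=16/3: particles 0 and 1 swap velocities; positions: p0=-16/3 p1=-16/3 p2=121/3; velocities now: v0=-4 v1=-1 v2=4
Advance to t=6 (no further collisions before then); velocities: v0=-4 v1=-1 v2=4; positions = -8 -6 43

Answer: -8 -6 43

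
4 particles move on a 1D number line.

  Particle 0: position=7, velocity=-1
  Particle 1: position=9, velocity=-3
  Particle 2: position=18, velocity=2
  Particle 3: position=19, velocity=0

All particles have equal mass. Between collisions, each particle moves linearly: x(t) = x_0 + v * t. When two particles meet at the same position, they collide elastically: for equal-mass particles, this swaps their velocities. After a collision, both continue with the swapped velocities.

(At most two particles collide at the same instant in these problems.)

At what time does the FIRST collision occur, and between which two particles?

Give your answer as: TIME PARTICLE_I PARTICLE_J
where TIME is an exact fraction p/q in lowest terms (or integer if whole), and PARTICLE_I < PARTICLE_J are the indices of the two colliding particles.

Pair (0,1): pos 7,9 vel -1,-3 -> gap=2, closing at 2/unit, collide at t=1
Pair (1,2): pos 9,18 vel -3,2 -> not approaching (rel speed -5 <= 0)
Pair (2,3): pos 18,19 vel 2,0 -> gap=1, closing at 2/unit, collide at t=1/2
Earliest collision: t=1/2 between 2 and 3

Answer: 1/2 2 3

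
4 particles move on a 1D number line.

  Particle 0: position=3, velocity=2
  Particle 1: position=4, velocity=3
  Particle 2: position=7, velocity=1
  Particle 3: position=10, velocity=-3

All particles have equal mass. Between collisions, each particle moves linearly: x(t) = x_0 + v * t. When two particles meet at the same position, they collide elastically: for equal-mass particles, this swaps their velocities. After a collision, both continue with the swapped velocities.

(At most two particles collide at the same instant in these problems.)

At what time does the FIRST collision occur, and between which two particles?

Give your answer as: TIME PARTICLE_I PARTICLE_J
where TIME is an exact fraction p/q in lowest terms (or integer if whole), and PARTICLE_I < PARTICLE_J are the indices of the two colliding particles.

Pair (0,1): pos 3,4 vel 2,3 -> not approaching (rel speed -1 <= 0)
Pair (1,2): pos 4,7 vel 3,1 -> gap=3, closing at 2/unit, collide at t=3/2
Pair (2,3): pos 7,10 vel 1,-3 -> gap=3, closing at 4/unit, collide at t=3/4
Earliest collision: t=3/4 between 2 and 3

Answer: 3/4 2 3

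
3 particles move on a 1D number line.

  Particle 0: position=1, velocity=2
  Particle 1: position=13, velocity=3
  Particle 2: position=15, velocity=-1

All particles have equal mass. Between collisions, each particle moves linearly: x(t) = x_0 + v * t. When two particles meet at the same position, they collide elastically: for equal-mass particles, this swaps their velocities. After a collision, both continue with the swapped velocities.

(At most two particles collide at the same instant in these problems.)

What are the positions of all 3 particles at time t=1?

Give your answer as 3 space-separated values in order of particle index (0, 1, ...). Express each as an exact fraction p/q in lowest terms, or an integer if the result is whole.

Answer: 3 14 16

Derivation:
Collision at t=1/2: particles 1 and 2 swap velocities; positions: p0=2 p1=29/2 p2=29/2; velocities now: v0=2 v1=-1 v2=3
Advance to t=1 (no further collisions before then); velocities: v0=2 v1=-1 v2=3; positions = 3 14 16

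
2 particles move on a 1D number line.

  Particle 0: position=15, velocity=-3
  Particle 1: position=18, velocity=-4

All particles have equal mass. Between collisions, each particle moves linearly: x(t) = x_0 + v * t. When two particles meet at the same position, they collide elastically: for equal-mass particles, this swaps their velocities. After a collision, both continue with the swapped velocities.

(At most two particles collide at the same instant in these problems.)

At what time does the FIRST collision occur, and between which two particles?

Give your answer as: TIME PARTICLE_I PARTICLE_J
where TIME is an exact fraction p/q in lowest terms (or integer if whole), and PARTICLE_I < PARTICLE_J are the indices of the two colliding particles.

Answer: 3 0 1

Derivation:
Pair (0,1): pos 15,18 vel -3,-4 -> gap=3, closing at 1/unit, collide at t=3
Earliest collision: t=3 between 0 and 1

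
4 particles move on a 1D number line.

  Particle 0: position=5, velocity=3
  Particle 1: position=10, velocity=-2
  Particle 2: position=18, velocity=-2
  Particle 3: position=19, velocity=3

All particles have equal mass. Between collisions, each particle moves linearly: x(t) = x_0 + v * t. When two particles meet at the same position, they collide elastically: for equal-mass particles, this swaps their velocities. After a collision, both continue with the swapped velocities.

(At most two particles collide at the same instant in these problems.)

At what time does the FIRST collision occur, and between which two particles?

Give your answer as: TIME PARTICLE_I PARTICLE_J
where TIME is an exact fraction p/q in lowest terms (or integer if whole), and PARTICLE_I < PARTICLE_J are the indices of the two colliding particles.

Answer: 1 0 1

Derivation:
Pair (0,1): pos 5,10 vel 3,-2 -> gap=5, closing at 5/unit, collide at t=1
Pair (1,2): pos 10,18 vel -2,-2 -> not approaching (rel speed 0 <= 0)
Pair (2,3): pos 18,19 vel -2,3 -> not approaching (rel speed -5 <= 0)
Earliest collision: t=1 between 0 and 1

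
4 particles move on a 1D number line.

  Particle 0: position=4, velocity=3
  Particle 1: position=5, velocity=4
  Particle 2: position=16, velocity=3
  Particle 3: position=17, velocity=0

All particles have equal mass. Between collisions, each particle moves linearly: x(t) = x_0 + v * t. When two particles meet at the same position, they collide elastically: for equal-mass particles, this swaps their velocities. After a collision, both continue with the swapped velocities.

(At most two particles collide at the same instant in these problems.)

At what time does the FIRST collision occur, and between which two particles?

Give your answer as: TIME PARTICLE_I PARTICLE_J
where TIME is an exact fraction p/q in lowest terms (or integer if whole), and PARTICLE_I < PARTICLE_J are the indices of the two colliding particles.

Answer: 1/3 2 3

Derivation:
Pair (0,1): pos 4,5 vel 3,4 -> not approaching (rel speed -1 <= 0)
Pair (1,2): pos 5,16 vel 4,3 -> gap=11, closing at 1/unit, collide at t=11
Pair (2,3): pos 16,17 vel 3,0 -> gap=1, closing at 3/unit, collide at t=1/3
Earliest collision: t=1/3 between 2 and 3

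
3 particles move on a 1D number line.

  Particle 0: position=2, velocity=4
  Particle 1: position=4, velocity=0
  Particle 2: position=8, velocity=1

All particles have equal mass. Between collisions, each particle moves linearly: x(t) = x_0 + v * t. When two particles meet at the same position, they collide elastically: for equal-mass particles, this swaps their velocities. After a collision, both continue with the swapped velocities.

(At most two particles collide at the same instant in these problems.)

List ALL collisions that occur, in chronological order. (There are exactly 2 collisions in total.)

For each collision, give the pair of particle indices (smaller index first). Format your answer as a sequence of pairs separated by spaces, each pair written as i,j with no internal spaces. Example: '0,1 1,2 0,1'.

Collision at t=1/2: particles 0 and 1 swap velocities; positions: p0=4 p1=4 p2=17/2; velocities now: v0=0 v1=4 v2=1
Collision at t=2: particles 1 and 2 swap velocities; positions: p0=4 p1=10 p2=10; velocities now: v0=0 v1=1 v2=4

Answer: 0,1 1,2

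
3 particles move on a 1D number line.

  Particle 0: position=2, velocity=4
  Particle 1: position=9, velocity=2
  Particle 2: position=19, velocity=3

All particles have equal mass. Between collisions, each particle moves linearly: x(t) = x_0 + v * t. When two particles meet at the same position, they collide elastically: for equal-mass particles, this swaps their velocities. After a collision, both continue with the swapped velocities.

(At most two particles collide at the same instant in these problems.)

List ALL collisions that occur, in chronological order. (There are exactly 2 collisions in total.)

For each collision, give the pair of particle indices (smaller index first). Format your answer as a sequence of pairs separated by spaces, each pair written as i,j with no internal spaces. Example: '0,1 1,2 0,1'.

Collision at t=7/2: particles 0 and 1 swap velocities; positions: p0=16 p1=16 p2=59/2; velocities now: v0=2 v1=4 v2=3
Collision at t=17: particles 1 and 2 swap velocities; positions: p0=43 p1=70 p2=70; velocities now: v0=2 v1=3 v2=4

Answer: 0,1 1,2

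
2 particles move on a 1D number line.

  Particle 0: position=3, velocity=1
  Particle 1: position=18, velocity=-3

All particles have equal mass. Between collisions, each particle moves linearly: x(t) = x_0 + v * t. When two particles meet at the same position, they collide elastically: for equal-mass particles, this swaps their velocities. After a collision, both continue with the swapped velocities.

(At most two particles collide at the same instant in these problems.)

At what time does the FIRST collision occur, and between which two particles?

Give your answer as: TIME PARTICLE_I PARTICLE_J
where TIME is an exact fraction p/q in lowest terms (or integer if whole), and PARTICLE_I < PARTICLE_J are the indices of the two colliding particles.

Answer: 15/4 0 1

Derivation:
Pair (0,1): pos 3,18 vel 1,-3 -> gap=15, closing at 4/unit, collide at t=15/4
Earliest collision: t=15/4 between 0 and 1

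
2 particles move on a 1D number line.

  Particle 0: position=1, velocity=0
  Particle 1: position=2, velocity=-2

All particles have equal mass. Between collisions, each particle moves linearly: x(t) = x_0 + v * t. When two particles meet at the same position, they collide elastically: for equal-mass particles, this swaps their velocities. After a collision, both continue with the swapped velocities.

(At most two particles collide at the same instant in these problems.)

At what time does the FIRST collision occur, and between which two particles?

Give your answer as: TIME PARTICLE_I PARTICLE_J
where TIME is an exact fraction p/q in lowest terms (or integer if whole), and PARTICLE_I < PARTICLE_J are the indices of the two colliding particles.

Pair (0,1): pos 1,2 vel 0,-2 -> gap=1, closing at 2/unit, collide at t=1/2
Earliest collision: t=1/2 between 0 and 1

Answer: 1/2 0 1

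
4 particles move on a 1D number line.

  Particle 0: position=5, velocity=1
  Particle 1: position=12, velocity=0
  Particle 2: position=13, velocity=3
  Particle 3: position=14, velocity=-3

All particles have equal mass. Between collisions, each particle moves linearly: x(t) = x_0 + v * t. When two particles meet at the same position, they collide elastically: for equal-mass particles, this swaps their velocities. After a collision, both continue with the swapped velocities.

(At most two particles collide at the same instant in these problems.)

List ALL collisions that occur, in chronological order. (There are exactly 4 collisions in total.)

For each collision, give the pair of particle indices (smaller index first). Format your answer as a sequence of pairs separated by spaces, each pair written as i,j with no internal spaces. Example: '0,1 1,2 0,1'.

Answer: 2,3 1,2 0,1 1,2

Derivation:
Collision at t=1/6: particles 2 and 3 swap velocities; positions: p0=31/6 p1=12 p2=27/2 p3=27/2; velocities now: v0=1 v1=0 v2=-3 v3=3
Collision at t=2/3: particles 1 and 2 swap velocities; positions: p0=17/3 p1=12 p2=12 p3=15; velocities now: v0=1 v1=-3 v2=0 v3=3
Collision at t=9/4: particles 0 and 1 swap velocities; positions: p0=29/4 p1=29/4 p2=12 p3=79/4; velocities now: v0=-3 v1=1 v2=0 v3=3
Collision at t=7: particles 1 and 2 swap velocities; positions: p0=-7 p1=12 p2=12 p3=34; velocities now: v0=-3 v1=0 v2=1 v3=3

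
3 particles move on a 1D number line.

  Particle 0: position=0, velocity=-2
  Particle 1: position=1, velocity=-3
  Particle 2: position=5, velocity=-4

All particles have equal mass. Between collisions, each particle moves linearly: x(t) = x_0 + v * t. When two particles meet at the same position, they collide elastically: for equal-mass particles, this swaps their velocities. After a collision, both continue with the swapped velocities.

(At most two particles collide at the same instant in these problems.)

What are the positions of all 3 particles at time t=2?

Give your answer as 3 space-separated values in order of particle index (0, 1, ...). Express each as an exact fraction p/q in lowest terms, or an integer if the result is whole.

Answer: -5 -4 -3

Derivation:
Collision at t=1: particles 0 and 1 swap velocities; positions: p0=-2 p1=-2 p2=1; velocities now: v0=-3 v1=-2 v2=-4
Advance to t=2 (no further collisions before then); velocities: v0=-3 v1=-2 v2=-4; positions = -5 -4 -3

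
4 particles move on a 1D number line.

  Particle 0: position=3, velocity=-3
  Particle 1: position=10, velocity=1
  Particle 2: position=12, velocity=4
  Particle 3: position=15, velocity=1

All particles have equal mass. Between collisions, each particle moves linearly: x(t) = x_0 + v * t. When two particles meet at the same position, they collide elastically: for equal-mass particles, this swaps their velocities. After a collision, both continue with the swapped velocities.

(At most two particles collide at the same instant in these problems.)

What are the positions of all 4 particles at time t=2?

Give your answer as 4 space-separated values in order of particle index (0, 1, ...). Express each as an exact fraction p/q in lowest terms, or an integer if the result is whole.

Answer: -3 12 17 20

Derivation:
Collision at t=1: particles 2 and 3 swap velocities; positions: p0=0 p1=11 p2=16 p3=16; velocities now: v0=-3 v1=1 v2=1 v3=4
Advance to t=2 (no further collisions before then); velocities: v0=-3 v1=1 v2=1 v3=4; positions = -3 12 17 20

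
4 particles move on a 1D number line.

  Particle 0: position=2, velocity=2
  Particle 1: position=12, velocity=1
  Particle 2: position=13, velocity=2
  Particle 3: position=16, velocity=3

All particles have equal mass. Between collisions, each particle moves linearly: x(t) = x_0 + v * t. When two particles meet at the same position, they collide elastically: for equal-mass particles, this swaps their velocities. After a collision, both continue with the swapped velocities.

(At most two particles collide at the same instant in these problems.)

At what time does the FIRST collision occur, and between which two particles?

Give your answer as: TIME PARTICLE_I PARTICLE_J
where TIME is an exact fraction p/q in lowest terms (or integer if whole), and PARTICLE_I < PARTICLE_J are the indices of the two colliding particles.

Pair (0,1): pos 2,12 vel 2,1 -> gap=10, closing at 1/unit, collide at t=10
Pair (1,2): pos 12,13 vel 1,2 -> not approaching (rel speed -1 <= 0)
Pair (2,3): pos 13,16 vel 2,3 -> not approaching (rel speed -1 <= 0)
Earliest collision: t=10 between 0 and 1

Answer: 10 0 1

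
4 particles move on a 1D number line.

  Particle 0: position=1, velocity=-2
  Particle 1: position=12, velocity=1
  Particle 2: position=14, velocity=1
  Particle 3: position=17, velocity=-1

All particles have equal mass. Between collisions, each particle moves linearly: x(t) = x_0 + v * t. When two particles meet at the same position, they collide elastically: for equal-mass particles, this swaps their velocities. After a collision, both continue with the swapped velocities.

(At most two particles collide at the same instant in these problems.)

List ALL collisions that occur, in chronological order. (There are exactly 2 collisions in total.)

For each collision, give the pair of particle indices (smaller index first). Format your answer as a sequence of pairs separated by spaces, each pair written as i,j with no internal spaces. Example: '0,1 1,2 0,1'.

Collision at t=3/2: particles 2 and 3 swap velocities; positions: p0=-2 p1=27/2 p2=31/2 p3=31/2; velocities now: v0=-2 v1=1 v2=-1 v3=1
Collision at t=5/2: particles 1 and 2 swap velocities; positions: p0=-4 p1=29/2 p2=29/2 p3=33/2; velocities now: v0=-2 v1=-1 v2=1 v3=1

Answer: 2,3 1,2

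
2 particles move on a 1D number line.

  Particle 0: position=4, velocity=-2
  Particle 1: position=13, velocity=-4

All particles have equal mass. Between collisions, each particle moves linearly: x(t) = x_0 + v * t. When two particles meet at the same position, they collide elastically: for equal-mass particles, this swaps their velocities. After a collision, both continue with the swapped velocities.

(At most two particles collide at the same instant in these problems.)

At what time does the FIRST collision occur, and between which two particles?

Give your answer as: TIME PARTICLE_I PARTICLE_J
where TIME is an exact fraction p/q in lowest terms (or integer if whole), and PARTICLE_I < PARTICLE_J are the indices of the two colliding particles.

Answer: 9/2 0 1

Derivation:
Pair (0,1): pos 4,13 vel -2,-4 -> gap=9, closing at 2/unit, collide at t=9/2
Earliest collision: t=9/2 between 0 and 1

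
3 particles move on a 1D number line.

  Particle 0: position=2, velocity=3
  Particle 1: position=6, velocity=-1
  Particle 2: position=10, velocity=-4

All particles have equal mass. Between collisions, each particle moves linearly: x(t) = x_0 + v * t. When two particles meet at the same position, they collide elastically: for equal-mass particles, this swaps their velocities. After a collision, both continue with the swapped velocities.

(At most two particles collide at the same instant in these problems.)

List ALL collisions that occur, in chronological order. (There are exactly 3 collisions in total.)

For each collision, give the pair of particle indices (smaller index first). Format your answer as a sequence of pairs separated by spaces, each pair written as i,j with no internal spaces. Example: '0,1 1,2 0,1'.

Collision at t=1: particles 0 and 1 swap velocities; positions: p0=5 p1=5 p2=6; velocities now: v0=-1 v1=3 v2=-4
Collision at t=8/7: particles 1 and 2 swap velocities; positions: p0=34/7 p1=38/7 p2=38/7; velocities now: v0=-1 v1=-4 v2=3
Collision at t=4/3: particles 0 and 1 swap velocities; positions: p0=14/3 p1=14/3 p2=6; velocities now: v0=-4 v1=-1 v2=3

Answer: 0,1 1,2 0,1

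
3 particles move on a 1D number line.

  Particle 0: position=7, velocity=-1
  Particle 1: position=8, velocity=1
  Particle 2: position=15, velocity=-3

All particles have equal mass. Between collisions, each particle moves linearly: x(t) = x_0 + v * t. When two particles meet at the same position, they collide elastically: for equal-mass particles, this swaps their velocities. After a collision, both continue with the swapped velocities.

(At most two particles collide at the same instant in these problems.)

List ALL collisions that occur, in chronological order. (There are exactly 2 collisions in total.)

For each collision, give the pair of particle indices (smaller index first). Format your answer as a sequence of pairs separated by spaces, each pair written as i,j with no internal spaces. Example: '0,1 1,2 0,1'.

Answer: 1,2 0,1

Derivation:
Collision at t=7/4: particles 1 and 2 swap velocities; positions: p0=21/4 p1=39/4 p2=39/4; velocities now: v0=-1 v1=-3 v2=1
Collision at t=4: particles 0 and 1 swap velocities; positions: p0=3 p1=3 p2=12; velocities now: v0=-3 v1=-1 v2=1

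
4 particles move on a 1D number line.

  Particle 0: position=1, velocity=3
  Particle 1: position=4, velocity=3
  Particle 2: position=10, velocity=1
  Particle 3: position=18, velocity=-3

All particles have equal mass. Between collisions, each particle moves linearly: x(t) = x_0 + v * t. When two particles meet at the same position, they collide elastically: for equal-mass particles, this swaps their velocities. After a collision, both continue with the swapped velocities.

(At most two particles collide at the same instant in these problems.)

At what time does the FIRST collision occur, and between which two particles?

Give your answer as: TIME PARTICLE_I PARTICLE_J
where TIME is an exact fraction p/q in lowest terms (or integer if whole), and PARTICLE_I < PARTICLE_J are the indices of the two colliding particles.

Pair (0,1): pos 1,4 vel 3,3 -> not approaching (rel speed 0 <= 0)
Pair (1,2): pos 4,10 vel 3,1 -> gap=6, closing at 2/unit, collide at t=3
Pair (2,3): pos 10,18 vel 1,-3 -> gap=8, closing at 4/unit, collide at t=2
Earliest collision: t=2 between 2 and 3

Answer: 2 2 3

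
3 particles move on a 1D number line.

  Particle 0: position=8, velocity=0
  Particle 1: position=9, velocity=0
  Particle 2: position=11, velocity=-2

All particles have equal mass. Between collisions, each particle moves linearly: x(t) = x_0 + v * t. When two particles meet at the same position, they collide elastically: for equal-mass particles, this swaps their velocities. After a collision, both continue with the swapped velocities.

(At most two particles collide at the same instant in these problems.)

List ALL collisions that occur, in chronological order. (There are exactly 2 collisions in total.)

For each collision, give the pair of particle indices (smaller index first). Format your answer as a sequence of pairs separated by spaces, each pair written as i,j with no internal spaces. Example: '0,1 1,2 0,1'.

Collision at t=1: particles 1 and 2 swap velocities; positions: p0=8 p1=9 p2=9; velocities now: v0=0 v1=-2 v2=0
Collision at t=3/2: particles 0 and 1 swap velocities; positions: p0=8 p1=8 p2=9; velocities now: v0=-2 v1=0 v2=0

Answer: 1,2 0,1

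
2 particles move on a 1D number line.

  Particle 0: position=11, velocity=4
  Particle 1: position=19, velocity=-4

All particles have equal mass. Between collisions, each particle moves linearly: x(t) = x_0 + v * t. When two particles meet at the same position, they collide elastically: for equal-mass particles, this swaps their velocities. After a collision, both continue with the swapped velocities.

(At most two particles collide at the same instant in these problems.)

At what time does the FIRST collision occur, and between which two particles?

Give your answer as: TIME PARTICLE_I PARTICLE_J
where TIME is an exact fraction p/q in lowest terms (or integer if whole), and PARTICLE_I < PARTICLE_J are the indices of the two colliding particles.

Answer: 1 0 1

Derivation:
Pair (0,1): pos 11,19 vel 4,-4 -> gap=8, closing at 8/unit, collide at t=1
Earliest collision: t=1 between 0 and 1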